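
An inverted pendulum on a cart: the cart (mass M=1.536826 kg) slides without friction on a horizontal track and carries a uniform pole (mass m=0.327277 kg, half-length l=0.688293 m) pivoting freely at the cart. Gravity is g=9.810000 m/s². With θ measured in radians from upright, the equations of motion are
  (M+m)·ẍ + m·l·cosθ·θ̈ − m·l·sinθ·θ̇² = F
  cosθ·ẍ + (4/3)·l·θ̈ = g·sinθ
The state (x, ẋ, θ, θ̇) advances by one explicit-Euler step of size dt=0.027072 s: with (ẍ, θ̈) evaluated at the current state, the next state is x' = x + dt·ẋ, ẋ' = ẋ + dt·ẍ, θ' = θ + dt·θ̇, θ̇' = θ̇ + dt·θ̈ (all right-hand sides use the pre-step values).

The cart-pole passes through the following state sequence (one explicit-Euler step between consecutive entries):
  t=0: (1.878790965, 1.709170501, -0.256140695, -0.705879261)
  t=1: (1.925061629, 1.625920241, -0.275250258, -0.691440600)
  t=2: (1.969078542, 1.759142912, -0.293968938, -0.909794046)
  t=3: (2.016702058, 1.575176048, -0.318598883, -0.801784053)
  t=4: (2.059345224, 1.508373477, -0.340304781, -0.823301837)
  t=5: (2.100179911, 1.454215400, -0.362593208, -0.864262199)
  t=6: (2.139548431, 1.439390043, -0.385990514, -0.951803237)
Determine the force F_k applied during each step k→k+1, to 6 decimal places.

step 0→1:
  ẍ = (ẋ'−ẋ)/dt = (1.625920241−1.709170501)/0.027072 = -3.075143
  θ̈ = (θ̇'−θ̇)/dt = (-0.691440600−-0.705879261)/0.027072 = 0.533343
  sinθ=-0.253349, cosθ=0.967375
  F = (M+m)·ẍ + m·l·cosθ·θ̈ − m·l·sinθ·θ̇² = -5.732383 + 0.116223 − -0.028436 = -5.587724
step 1→2:
  ẍ = (ẋ'−ẋ)/dt = (1.759142912−1.625920241)/0.027072 = 4.921050
  θ̈ = (θ̇'−θ̇)/dt = (-0.909794046−-0.691440600)/0.027072 = -8.065656
  sinθ=-0.271788, cosθ=0.962357
  F = (M+m)·ẍ + m·l·cosθ·θ̈ − m·l·sinθ·θ̇² = 9.173344 + -1.748497 − -0.029270 = 7.454118
step 2→3:
  ẍ = (ẋ'−ẋ)/dt = (1.575176048−1.759142912)/0.027072 = -6.795466
  θ̈ = (θ̇'−θ̇)/dt = (-0.801784053−-0.909794046)/0.027072 = 3.989731
  sinθ=-0.289753, cosθ=0.957101
  F = (M+m)·ẍ + m·l·cosθ·θ̈ − m·l·sinθ·θ̇² = -12.667449 + 0.860182 − -0.054026 = -11.753241
step 3→4:
  ẍ = (ẋ'−ẋ)/dt = (1.508373477−1.575176048)/0.027072 = -2.467589
  θ̈ = (θ̇'−θ̇)/dt = (-0.823301837−-0.801784053)/0.027072 = -0.794835
  sinθ=-0.313236, cosθ=0.949675
  F = (M+m)·ẍ + m·l·cosθ·θ̈ − m·l·sinθ·θ̇² = -4.599840 + -0.170036 − -0.045360 = -4.724516
step 4→5:
  ẍ = (ẋ'−ẋ)/dt = (1.454215400−1.508373477)/0.027072 = -2.000520
  θ̈ = (θ̇'−θ̇)/dt = (-0.864262199−-0.823301837)/0.027072 = -1.513016
  sinθ=-0.333774, cosθ=0.942653
  F = (M+m)·ẍ + m·l·cosθ·θ̈ − m·l·sinθ·θ̇² = -3.729175 + -0.321280 − -0.050964 = -3.999492
step 5→6:
  ẍ = (ẋ'−ẋ)/dt = (1.439390043−1.454215400)/0.027072 = -0.547627
  θ̈ = (θ̇'−θ̇)/dt = (-0.951803237−-0.864262199)/0.027072 = -3.233638
  sinθ=-0.354700, cosθ=0.934980
  F = (M+m)·ẍ + m·l·cosθ·θ̈ − m·l·sinθ·θ̇² = -1.020833 + -0.681056 − -0.059682 = -1.642207

F_0 = -5.587724 N
F_1 = 7.454118 N
F_2 = -11.753241 N
F_3 = -4.724516 N
F_4 = -3.999492 N
F_5 = -1.642207 N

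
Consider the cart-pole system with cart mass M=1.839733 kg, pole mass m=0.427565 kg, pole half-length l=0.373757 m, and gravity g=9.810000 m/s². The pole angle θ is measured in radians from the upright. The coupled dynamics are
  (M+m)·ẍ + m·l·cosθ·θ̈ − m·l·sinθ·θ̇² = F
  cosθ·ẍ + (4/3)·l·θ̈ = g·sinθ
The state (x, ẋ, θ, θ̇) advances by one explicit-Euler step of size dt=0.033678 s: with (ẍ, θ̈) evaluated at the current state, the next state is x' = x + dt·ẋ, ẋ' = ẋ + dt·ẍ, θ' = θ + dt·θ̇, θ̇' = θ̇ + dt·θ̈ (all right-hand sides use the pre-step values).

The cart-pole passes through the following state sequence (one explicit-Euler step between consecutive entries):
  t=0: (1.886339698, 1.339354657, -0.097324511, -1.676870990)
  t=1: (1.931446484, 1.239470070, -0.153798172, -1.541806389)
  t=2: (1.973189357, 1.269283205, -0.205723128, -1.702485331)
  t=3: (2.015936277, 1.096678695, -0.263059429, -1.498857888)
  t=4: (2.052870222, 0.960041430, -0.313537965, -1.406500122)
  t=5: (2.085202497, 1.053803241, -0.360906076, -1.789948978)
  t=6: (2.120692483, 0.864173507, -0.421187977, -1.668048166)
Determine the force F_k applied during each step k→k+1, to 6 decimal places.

F_0 = -6.042986 N
F_1 = 1.311862 N
F_2 = -10.579747 N
F_3 = -8.682279 N
F_4 = 4.679015 N
F_5 = -12.044442 N

step 0→1:
  ẍ = (ẋ'−ẋ)/dt = (1.239470070−1.339354657)/0.033678 = -2.965870
  θ̈ = (θ̇'−θ̇)/dt = (-1.541806389−-1.676870990)/0.033678 = 4.010470
  sinθ=-0.097171, cosθ=0.995268
  F = (M+m)·ẍ + m·l·cosθ·θ̈ − m·l·sinθ·θ̇² = -6.724512 + 0.637862 − -0.043664 = -6.042986
step 1→2:
  ẍ = (ẋ'−ẋ)/dt = (1.269283205−1.239470070)/0.033678 = 0.885241
  θ̈ = (θ̇'−θ̇)/dt = (-1.702485331−-1.541806389)/0.033678 = -4.771036
  sinθ=-0.153193, cosθ=0.988196
  F = (M+m)·ẍ + m·l·cosθ·θ̈ − m·l·sinθ·θ̇² = 2.007104 + -0.753438 − -0.058195 = 1.311862
step 2→3:
  ẍ = (ẋ'−ẋ)/dt = (1.096678695−1.269283205)/0.033678 = -5.125141
  θ̈ = (θ̇'−θ̇)/dt = (-1.498857888−-1.702485331)/0.033678 = 6.046305
  sinθ=-0.204275, cosθ=0.978914
  F = (M+m)·ẍ + m·l·cosθ·θ̈ − m·l·sinθ·θ̇² = -11.620223 + 0.945858 − -0.094618 = -10.579747
step 3→4:
  ẍ = (ẋ'−ẋ)/dt = (0.960041430−1.096678695)/0.033678 = -4.057167
  θ̈ = (θ̇'−θ̇)/dt = (-1.406500122−-1.498857888)/0.033678 = 2.742377
  sinθ=-0.260036, cosθ=0.965599
  F = (M+m)·ẍ + m·l·cosθ·θ̈ − m·l·sinθ·θ̇² = -9.198806 + 0.423171 − -0.093357 = -8.682279
step 4→5:
  ẍ = (ẋ'−ẋ)/dt = (1.053803241−0.960041430)/0.033678 = 2.784067
  θ̈ = (θ̇'−θ̇)/dt = (-1.789948978−-1.406500122)/0.033678 = -11.385737
  sinθ=-0.308426, cosθ=0.951248
  F = (M+m)·ẍ + m·l·cosθ·θ̈ − m·l·sinθ·θ̇² = 6.312310 + -1.730799 − -0.097504 = 4.679015
step 5→6:
  ẍ = (ẋ'−ẋ)/dt = (0.864173507−1.053803241)/0.033678 = -5.630671
  θ̈ = (θ̇'−θ̇)/dt = (-1.668048166−-1.789948978)/0.033678 = 3.619598
  sinθ=-0.353122, cosθ=0.935577
  F = (M+m)·ẍ + m·l·cosθ·θ̈ − m·l·sinθ·θ̇² = -12.766409 + 0.541167 − -0.180800 = -12.044442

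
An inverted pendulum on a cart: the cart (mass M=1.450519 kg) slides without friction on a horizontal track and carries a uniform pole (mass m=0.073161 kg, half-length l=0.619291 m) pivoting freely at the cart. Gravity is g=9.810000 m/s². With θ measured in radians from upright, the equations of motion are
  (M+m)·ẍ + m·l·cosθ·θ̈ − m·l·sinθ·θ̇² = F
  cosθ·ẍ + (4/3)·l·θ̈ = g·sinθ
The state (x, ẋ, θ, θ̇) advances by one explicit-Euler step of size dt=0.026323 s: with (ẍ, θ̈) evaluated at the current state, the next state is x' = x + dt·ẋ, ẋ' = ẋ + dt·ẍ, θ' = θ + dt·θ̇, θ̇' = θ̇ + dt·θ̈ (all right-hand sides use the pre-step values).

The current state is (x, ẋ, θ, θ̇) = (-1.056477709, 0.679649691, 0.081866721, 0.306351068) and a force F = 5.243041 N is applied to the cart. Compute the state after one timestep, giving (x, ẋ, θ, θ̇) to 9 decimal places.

(-1.038587290, 0.772808642, 0.089930800, 0.219481304)

sinθ=0.081775304, cosθ=0.996650791
temp = (F + m·l·θ̇²·sinθ)/(M+m) = (5.243041 + 0.000347725)/1.523680 = 3.441266358
θ̈ = (g·sinθ − cosθ·temp)/(l·(4/3 − m·cos²θ/(M+m))) = -3.300146783
ẍ = temp − m·l·θ̈·cosθ/(M+m) = 3.539070423
Euler: x'=-1.056477709+0.026323·0.679649691=-1.038587290, ẋ'=0.679649691+0.026323·3.539070423=0.772808642
       θ'=0.081866721+0.026323·0.306351068=0.089930800, θ̇'=0.306351068+0.026323·-3.300146783=0.219481304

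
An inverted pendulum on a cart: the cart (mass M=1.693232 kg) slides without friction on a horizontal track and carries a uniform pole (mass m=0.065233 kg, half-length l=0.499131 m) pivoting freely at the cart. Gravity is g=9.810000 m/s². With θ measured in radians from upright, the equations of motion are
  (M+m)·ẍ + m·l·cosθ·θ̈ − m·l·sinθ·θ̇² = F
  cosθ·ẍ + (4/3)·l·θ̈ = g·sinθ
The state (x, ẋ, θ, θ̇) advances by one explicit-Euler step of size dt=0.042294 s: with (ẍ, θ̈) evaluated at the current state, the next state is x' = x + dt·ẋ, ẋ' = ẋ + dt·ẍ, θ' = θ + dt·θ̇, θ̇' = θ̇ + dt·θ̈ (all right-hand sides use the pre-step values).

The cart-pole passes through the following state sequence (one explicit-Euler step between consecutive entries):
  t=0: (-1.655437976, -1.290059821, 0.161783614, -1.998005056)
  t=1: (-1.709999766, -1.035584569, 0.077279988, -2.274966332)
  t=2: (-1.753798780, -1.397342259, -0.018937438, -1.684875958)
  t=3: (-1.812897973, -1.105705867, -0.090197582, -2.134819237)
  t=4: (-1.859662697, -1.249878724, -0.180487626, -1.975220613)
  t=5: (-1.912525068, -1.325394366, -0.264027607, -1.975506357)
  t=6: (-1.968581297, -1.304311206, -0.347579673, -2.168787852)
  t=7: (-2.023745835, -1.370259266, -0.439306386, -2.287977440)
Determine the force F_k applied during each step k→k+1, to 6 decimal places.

step 0→1:
  ẍ = (ẋ'−ẋ)/dt = (-1.035584569−-1.290059821)/0.042294 = 6.016817
  θ̈ = (θ̇'−θ̇)/dt = (-2.274966332−-1.998005056)/0.042294 = -6.548477
  sinθ=0.161079, cosθ=0.986942
  F = (M+m)·ẍ + m·l·cosθ·θ̈ − m·l·sinθ·θ̇² = 10.580362 + -0.210433 − 0.020937 = 10.348992
step 1→2:
  ẍ = (ẋ'−ẋ)/dt = (-1.397342259−-1.035584569)/0.042294 = -8.553404
  θ̈ = (θ̇'−θ̇)/dt = (-1.684875958−-2.274966332)/0.042294 = 13.952106
  sinθ=0.077203, cosθ=0.997015
  F = (M+m)·ẍ + m·l·cosθ·θ̈ − m·l·sinθ·θ̇² = -15.040862 + 0.452922 − 0.013010 = -14.600950
step 2→3:
  ẍ = (ẋ'−ẋ)/dt = (-1.105705867−-1.397342259)/0.042294 = 6.895455
  θ̈ = (θ̇'−θ̇)/dt = (-2.134819237−-1.684875958)/0.042294 = -10.638466
  sinθ=-0.018936, cosθ=0.999821
  F = (M+m)·ẍ + m·l·cosθ·θ̈ − m·l·sinθ·θ̇² = 12.125417 + -0.346324 − -0.001750 = 11.780843
step 3→4:
  ẍ = (ẋ'−ẋ)/dt = (-1.249878724−-1.105705867)/0.042294 = -3.408825
  θ̈ = (θ̇'−θ̇)/dt = (-1.975220613−-2.134819237)/0.042294 = 3.773552
  sinθ=-0.090075, cosθ=0.995935
  F = (M+m)·ẍ + m·l·cosθ·θ̈ − m·l·sinθ·θ̇² = -5.994300 + 0.122367 − -0.013366 = -5.858567
step 4→5:
  ẍ = (ẋ'−ẋ)/dt = (-1.325394366−-1.249878724)/0.042294 = -1.785493
  θ̈ = (θ̇'−θ̇)/dt = (-1.975506357−-1.975220613)/0.042294 = -0.006756
  sinθ=-0.179509, cosθ=0.983756
  F = (M+m)·ẍ + m·l·cosθ·θ̈ − m·l·sinθ·θ̇² = -3.139727 + -0.000216 − -0.022803 = -3.117140
step 5→6:
  ẍ = (ẋ'−ẋ)/dt = (-1.304311206−-1.325394366)/0.042294 = 0.498491
  θ̈ = (θ̇'−θ̇)/dt = (-2.168787852−-1.975506357)/0.042294 = -4.569951
  sinθ=-0.260971, cosθ=0.965347
  F = (M+m)·ẍ + m·l·cosθ·θ̈ − m·l·sinθ·θ̇² = 0.876578 + -0.143640 − -0.033161 = 0.766099
step 6→7:
  ẍ = (ẋ'−ẋ)/dt = (-1.370259266−-1.304311206)/0.042294 = -1.559277
  θ̈ = (θ̇'−θ̇)/dt = (-2.287977440−-2.168787852)/0.042294 = -2.818120
  sinθ=-0.340623, cosθ=0.940200
  F = (M+m)·ẍ + m·l·cosθ·θ̈ − m·l·sinθ·θ̇² = -2.741934 + -0.086270 − -0.052166 = -2.776038

F_0 = 10.348992 N
F_1 = -14.600950 N
F_2 = 11.780843 N
F_3 = -5.858567 N
F_4 = -3.117140 N
F_5 = 0.766099 N
F_6 = -2.776038 N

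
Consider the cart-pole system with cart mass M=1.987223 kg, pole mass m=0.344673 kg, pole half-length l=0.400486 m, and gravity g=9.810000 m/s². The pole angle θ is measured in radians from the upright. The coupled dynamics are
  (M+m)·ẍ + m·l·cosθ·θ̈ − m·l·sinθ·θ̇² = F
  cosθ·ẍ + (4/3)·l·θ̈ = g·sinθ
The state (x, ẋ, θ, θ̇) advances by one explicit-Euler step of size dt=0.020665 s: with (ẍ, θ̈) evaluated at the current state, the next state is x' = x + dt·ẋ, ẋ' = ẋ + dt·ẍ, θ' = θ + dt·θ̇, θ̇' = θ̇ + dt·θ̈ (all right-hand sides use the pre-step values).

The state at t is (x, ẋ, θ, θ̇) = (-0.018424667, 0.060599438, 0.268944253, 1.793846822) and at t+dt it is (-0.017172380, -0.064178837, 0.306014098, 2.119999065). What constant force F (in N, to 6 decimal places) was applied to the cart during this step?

F = -12.098060 N

ẍ = (ẋ'−ẋ)/dt = (-0.064178837−0.060599438)/0.020665 = -6.038145
θ̈ = (θ̇'−θ̇)/dt = (2.119999065−1.793846822)/0.020665 = 15.782833
sinθ=0.265714, cosθ=0.964052
F = (M+m)·ẍ + m·l·cosθ·θ̈ − m·l·sinθ·θ̇² = -14.080327 + 2.100294 − 0.118026 = -12.098060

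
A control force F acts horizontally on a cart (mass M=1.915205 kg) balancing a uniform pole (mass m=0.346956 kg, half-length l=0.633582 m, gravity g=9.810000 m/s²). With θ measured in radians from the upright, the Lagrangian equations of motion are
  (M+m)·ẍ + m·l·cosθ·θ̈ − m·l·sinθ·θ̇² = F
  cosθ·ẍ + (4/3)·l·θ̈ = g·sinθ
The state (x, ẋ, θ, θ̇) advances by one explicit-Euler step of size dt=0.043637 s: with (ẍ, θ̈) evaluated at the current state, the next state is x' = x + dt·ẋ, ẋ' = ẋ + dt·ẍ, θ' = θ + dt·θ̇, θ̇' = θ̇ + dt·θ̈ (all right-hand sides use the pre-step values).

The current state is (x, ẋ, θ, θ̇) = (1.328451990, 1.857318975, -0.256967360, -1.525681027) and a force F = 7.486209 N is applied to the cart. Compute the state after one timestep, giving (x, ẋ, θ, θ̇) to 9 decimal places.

(1.409499818, 2.029891879, -0.323543503, -1.852042332)

sinθ=-0.254148661, cosθ=0.967165166
temp = (F + m·l·θ̇²·sinθ)/(M+m) = (7.486209 + -0.130044668)/2.262161 = 3.251830587
θ̈ = (g·sinθ − cosθ·temp)/(l·(4/3 − m·cos²θ/(M+m))) = -7.479004177
ẍ = temp − m·l·θ̈·cosθ/(M+m) = 3.954738033
Euler: x'=1.328451990+0.043637·1.857318975=1.409499818, ẋ'=1.857318975+0.043637·3.954738033=2.029891879
       θ'=-0.256967360+0.043637·-1.525681027=-0.323543503, θ̇'=-1.525681027+0.043637·-7.479004177=-1.852042332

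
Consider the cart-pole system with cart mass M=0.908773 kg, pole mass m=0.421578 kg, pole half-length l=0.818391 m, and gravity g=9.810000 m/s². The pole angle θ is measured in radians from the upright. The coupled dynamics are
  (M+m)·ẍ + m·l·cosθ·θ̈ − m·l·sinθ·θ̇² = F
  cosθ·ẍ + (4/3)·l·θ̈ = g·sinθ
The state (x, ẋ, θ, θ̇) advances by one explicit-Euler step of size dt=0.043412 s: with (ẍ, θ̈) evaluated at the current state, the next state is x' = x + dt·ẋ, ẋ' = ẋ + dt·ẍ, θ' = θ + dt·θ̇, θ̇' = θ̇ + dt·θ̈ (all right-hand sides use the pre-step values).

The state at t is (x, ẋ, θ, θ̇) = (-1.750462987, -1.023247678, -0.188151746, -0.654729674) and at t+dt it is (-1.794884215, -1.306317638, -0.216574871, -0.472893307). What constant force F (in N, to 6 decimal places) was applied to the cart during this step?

ẍ = (ẋ'−ẋ)/dt = (-1.306317638−-1.023247678)/0.043412 = -6.520546
θ̈ = (θ̇'−θ̇)/dt = (-0.472893307−-0.654729674)/0.043412 = 4.188620
sinθ=-0.187044, cosθ=0.982352
F = (M+m)·ẍ + m·l·cosθ·θ̈ − m·l·sinθ·θ̇² = -8.674615 + 1.419635 − -0.027663 = -7.227317

F = -7.227317 N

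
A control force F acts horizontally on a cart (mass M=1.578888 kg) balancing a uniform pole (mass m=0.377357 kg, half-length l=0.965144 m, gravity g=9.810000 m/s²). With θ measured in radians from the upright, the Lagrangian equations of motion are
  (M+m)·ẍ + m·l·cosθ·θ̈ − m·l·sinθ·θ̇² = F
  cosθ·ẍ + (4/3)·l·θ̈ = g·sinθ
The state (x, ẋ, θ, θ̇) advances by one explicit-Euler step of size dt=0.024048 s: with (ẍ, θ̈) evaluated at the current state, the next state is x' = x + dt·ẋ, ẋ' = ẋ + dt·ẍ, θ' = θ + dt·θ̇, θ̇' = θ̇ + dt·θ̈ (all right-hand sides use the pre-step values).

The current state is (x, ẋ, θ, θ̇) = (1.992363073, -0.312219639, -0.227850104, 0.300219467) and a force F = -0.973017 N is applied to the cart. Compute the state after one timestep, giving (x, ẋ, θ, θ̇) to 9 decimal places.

(1.984854815, -0.317484686, -0.220630426, 0.262795421)

sinθ=-0.225883717, cosθ=0.974154272
temp = (F + m·l·θ̇²·sinθ)/(M+m) = (-0.973017 + -0.007414932)/1.956245 = -0.501180543
θ̈ = (g·sinθ − cosθ·temp)/(l·(4/3 − m·cos²θ/(M+m))) = -1.556222810
ẍ = temp − m·l·θ̈·cosθ/(M+m) = -0.218939092
Euler: x'=1.992363073+0.024048·-0.312219639=1.984854815, ẋ'=-0.312219639+0.024048·-0.218939092=-0.317484686
       θ'=-0.227850104+0.024048·0.300219467=-0.220630426, θ̇'=0.300219467+0.024048·-1.556222810=0.262795421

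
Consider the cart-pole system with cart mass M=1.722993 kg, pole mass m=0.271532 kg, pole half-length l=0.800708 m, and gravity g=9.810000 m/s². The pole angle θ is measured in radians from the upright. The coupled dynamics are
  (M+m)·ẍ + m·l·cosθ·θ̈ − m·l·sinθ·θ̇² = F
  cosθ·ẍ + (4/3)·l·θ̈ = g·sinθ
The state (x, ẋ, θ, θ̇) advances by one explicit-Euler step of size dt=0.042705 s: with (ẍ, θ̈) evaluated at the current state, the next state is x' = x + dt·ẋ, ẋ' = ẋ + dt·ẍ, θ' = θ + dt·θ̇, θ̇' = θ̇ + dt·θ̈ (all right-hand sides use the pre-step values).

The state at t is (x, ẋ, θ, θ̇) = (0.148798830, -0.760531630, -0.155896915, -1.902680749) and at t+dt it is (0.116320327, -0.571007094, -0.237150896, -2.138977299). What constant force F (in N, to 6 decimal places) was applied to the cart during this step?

F = 7.785466 N

ẍ = (ẋ'−ẋ)/dt = (-0.571007094−-0.760531630)/0.042705 = 4.437994
θ̈ = (θ̇'−θ̇)/dt = (-2.138977299−-1.902680749)/0.042705 = -5.533229
sinθ=-0.155266, cosθ=0.987873
F = (M+m)·ẍ + m·l·cosθ·θ̈ − m·l·sinθ·θ̇² = 8.851690 + -1.188433 − -0.122209 = 7.785466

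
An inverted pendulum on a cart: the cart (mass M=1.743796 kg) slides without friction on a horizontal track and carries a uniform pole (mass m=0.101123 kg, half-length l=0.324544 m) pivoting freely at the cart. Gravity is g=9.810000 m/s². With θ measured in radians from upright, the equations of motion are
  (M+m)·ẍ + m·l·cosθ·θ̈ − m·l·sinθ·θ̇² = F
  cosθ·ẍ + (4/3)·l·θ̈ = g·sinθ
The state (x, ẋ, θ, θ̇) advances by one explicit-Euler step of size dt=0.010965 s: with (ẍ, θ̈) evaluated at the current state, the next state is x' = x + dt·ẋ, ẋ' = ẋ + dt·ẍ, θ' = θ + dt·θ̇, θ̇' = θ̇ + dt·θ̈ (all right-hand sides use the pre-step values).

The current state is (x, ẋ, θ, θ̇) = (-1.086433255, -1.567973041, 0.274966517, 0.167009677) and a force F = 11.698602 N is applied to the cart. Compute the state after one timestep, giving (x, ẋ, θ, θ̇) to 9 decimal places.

sinθ=0.271514712, cosθ=0.962434289
temp = (F + m·l·θ̇²·sinθ)/(M+m) = (11.698602 + 0.000248542)/1.844919 = 6.341118793
θ̈ = (g·sinθ − cosθ·temp)/(l·(4/3 − m·cos²θ/(M+m))) = -8.262745519
ẍ = temp − m·l·θ̈·cosθ/(M+m) = 6.482581411
Euler: x'=-1.086433255+0.010965·-1.567973041=-1.103626079, ẋ'=-1.567973041+0.010965·6.482581411=-1.496891536
       θ'=0.274966517+0.010965·0.167009677=0.276797778, θ̇'=0.167009677+0.010965·-8.262745519=0.076408672

(-1.103626079, -1.496891536, 0.276797778, 0.076408672)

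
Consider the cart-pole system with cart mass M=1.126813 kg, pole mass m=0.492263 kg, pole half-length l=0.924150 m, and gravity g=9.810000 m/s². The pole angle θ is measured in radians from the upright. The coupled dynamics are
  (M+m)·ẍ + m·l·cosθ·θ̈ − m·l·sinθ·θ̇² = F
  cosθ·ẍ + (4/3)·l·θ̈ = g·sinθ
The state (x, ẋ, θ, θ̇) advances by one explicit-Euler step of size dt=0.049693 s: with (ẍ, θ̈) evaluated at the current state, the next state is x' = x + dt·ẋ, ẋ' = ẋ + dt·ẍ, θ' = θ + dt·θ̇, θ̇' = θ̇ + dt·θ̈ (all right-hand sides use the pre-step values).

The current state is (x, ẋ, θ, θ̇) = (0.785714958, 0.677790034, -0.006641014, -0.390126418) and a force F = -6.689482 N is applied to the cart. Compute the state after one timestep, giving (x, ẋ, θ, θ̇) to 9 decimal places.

(0.819396378, 0.412769325, -0.026027566, -0.177679192)

sinθ=-0.006640965, cosθ=0.999977949
temp = (F + m·l·θ̇²·sinθ)/(M+m) = (-6.689482 + -0.000459813)/1.619076 = -4.131950454
θ̈ = (g·sinθ − cosθ·temp)/(l·(4/3 − m·cos²θ/(M+m))) = 4.275194220
ẍ = temp − m·l·θ̈·cosθ/(M+m) = -5.333159791
Euler: x'=0.785714958+0.049693·0.677790034=0.819396378, ẋ'=0.677790034+0.049693·-5.333159791=0.412769325
       θ'=-0.006641014+0.049693·-0.390126418=-0.026027566, θ̇'=-0.390126418+0.049693·4.275194220=-0.177679192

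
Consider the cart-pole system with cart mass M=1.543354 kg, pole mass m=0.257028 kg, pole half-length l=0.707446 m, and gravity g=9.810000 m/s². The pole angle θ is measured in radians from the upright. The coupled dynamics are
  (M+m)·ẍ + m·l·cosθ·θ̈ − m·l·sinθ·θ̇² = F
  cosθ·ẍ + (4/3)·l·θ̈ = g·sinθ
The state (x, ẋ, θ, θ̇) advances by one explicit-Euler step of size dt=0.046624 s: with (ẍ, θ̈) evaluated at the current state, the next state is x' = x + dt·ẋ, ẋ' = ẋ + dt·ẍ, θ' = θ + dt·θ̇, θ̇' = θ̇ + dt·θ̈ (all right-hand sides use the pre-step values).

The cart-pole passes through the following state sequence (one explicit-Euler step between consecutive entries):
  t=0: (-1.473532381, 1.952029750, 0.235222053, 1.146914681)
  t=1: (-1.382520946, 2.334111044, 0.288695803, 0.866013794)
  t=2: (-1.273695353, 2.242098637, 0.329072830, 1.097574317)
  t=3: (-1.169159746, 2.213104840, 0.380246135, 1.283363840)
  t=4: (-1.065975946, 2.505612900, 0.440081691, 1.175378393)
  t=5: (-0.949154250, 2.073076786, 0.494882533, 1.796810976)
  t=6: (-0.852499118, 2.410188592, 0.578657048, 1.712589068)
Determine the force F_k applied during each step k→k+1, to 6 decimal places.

F_0 = 13.632949 N
F_1 = -2.726165 N
F_2 = -0.504683 N
F_3 = 10.792960 N
F_4 = -14.616706 N
F_5 = 12.449679 N

step 0→1:
  ẍ = (ẋ'−ẋ)/dt = (2.334111044−1.952029750)/0.046624 = 8.194949
  θ̈ = (θ̇'−θ̇)/dt = (0.866013794−1.146914681)/0.046624 = -6.024813
  sinθ=0.233059, cosθ=0.972463
  F = (M+m)·ẍ + m·l·cosθ·θ̈ − m·l·sinθ·θ̇² = 14.754038 + -1.065345 − 0.055744 = 13.632949
step 1→2:
  ẍ = (ẋ'−ẋ)/dt = (2.242098637−2.334111044)/0.046624 = -1.973499
  θ̈ = (θ̇'−θ̇)/dt = (1.097574317−0.866013794)/0.046624 = 4.966552
  sinθ=0.284702, cosθ=0.958616
  F = (M+m)·ẍ + m·l·cosθ·θ̈ − m·l·sinθ·θ̇² = -3.553052 + 0.865712 − 0.038825 = -2.726165
step 2→3:
  ẍ = (ẋ'−ẋ)/dt = (2.213104840−2.242098637)/0.046624 = -0.621864
  θ̈ = (θ̇'−θ̇)/dt = (1.283363840−1.097574317)/0.046624 = 3.984847
  sinθ=0.323166, cosθ=0.946342
  F = (M+m)·ẍ + m·l·cosθ·θ̈ − m·l·sinθ·θ̇² = -1.119593 + 0.685699 − 0.070789 = -0.504683
step 3→4:
  ẍ = (ẋ'−ẋ)/dt = (2.505612900−2.213104840)/0.046624 = 6.273766
  θ̈ = (θ̇'−θ̇)/dt = (1.175378393−1.283363840)/0.046624 = -2.316091
  sinθ=0.371149, cosθ=0.928573
  F = (M+m)·ẍ + m·l·cosθ·θ̈ − m·l·sinθ·θ̇² = 11.295175 + -0.391062 − 0.111153 = 10.792960
step 4→5:
  ẍ = (ẋ'−ẋ)/dt = (2.073076786−2.505612900)/0.046624 = -9.277113
  θ̈ = (θ̇'−θ̇)/dt = (1.796810976−1.175378393)/0.046624 = 13.328599
  sinθ=0.426013, cosθ=0.904717
  F = (M+m)·ẍ + m·l·cosθ·θ̈ − m·l·sinθ·θ̇² = -16.702347 + 2.192658 − 0.107017 = -14.616706
step 5→6:
  ẍ = (ẋ'−ẋ)/dt = (2.410188592−2.073076786)/0.046624 = 7.230435
  θ̈ = (θ̇'−θ̇)/dt = (1.712589068−1.796810976)/0.046624 = -1.806407
  sinθ=0.474928, cosθ=0.880025
  F = (M+m)·ẍ + m·l·cosθ·θ̈ − m·l·sinθ·θ̇² = 13.017545 + -0.289057 − 0.278809 = 12.449679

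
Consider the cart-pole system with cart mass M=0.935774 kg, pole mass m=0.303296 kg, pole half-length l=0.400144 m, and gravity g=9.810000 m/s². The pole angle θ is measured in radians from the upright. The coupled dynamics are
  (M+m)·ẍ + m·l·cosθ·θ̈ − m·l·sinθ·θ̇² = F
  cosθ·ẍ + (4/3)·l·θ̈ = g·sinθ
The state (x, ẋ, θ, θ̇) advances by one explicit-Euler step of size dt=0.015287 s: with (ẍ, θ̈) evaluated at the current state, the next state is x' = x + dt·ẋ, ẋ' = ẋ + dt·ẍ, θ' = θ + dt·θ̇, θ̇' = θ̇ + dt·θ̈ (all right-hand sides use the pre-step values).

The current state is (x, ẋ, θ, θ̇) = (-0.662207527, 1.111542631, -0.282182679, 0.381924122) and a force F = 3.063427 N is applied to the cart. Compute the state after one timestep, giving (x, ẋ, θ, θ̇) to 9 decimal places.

sinθ=-0.278452664, cosθ=0.960449954
temp = (F + m·l·θ̇²·sinθ)/(M+m) = (3.063427 + -0.004929337)/1.239070 = 2.468381659
θ̈ = (g·sinθ − cosθ·temp)/(l·(4/3 − m·cos²θ/(M+m))) = -11.513271603
ẍ = temp − m·l·θ̈·cosθ/(M+m) = 3.551461917
Euler: x'=-0.662207527+0.015287·1.111542631=-0.645215375, ẋ'=1.111542631+0.015287·3.551461917=1.165833829
       θ'=-0.282182679+0.015287·0.381924122=-0.276344205, θ̇'=0.381924122+0.015287·-11.513271603=0.205920739

(-0.645215375, 1.165833829, -0.276344205, 0.205920739)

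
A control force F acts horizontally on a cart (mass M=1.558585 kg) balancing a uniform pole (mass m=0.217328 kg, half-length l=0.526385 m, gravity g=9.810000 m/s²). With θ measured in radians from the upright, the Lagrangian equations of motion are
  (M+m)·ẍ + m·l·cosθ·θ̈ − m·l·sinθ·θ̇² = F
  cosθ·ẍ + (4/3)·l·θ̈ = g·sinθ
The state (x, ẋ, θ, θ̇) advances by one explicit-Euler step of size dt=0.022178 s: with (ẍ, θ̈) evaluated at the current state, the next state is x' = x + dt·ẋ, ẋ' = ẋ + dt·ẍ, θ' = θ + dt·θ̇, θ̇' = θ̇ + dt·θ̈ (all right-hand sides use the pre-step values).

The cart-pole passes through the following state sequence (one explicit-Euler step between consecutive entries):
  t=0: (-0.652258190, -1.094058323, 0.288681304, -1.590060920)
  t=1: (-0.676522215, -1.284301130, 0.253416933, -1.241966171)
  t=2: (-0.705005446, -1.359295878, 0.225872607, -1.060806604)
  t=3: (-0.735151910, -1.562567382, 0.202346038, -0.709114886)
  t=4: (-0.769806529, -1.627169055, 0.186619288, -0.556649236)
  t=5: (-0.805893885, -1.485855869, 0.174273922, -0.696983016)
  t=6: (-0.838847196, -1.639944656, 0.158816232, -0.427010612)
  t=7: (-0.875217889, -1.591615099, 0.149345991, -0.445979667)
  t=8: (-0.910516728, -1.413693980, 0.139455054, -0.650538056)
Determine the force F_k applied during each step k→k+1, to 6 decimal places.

F_0 = -13.594879 N
F_1 = -5.144868 N
F_2 = -14.537874 N
F_3 = -4.414167 N
F_4 = 10.597839 N
F_5 = -10.976889 N
F_6 = 3.770097 N
F_7 = 13.200321 N

step 0→1:
  ẍ = (ẋ'−ẋ)/dt = (-1.284301130−-1.094058323)/0.022178 = -8.577997
  θ̈ = (θ̇'−θ̇)/dt = (-1.241966171−-1.590060920)/0.022178 = 15.695498
  sinθ=0.284688, cosθ=0.958620
  F = (M+m)·ẍ + m·l·cosθ·θ̈ − m·l·sinθ·θ̇² = -15.233776 + 1.721238 − 0.082341 = -13.594879
step 1→2:
  ẍ = (ẋ'−ẋ)/dt = (-1.359295878−-1.284301130)/0.022178 = -3.381493
  θ̈ = (θ̇'−θ̇)/dt = (-1.060806604−-1.241966171)/0.022178 = 8.168436
  sinθ=0.250713, cosθ=0.968061
  F = (M+m)·ẍ + m·l·cosθ·θ̈ − m·l·sinθ·θ̇² = -6.005237 + 0.904609 − 0.044240 = -5.144868
step 2→3:
  ẍ = (ẋ'−ẋ)/dt = (-1.562567382−-1.359295878)/0.022178 = -9.165457
  θ̈ = (θ̇'−θ̇)/dt = (-0.709114886−-1.060806604)/0.022178 = 15.857684
  sinθ=0.223957, cosθ=0.974599
  F = (M+m)·ẍ + m·l·cosθ·θ̈ − m·l·sinθ·θ̇² = -16.277054 + 1.768011 − 0.028831 = -14.537874
step 3→4:
  ẍ = (ẋ'−ẋ)/dt = (-1.627169055−-1.562567382)/0.022178 = -2.912872
  θ̈ = (θ̇'−θ̇)/dt = (-0.556649236−-0.709114886)/0.022178 = 6.874635
  sinθ=0.200968, cosθ=0.979598
  F = (M+m)·ẍ + m·l·cosθ·θ̈ − m·l·sinθ·θ̇² = -5.173007 + 0.770401 − 0.011561 = -4.414167
step 4→5:
  ẍ = (ẋ'−ẋ)/dt = (-1.485855869−-1.627169055)/0.022178 = 6.371773
  θ̈ = (θ̇'−θ̇)/dt = (-0.696983016−-0.556649236)/0.022178 = -6.327612
  sinθ=0.185538, cosθ=0.982637
  F = (M+m)·ẍ + m·l·cosθ·θ̈ − m·l·sinθ·θ̇² = 11.315715 + -0.711299 − 0.006577 = 10.597839
step 5→6:
  ẍ = (ẋ'−ẋ)/dt = (-1.639944656−-1.485855869)/0.022178 = -6.947822
  θ̈ = (θ̇'−θ̇)/dt = (-0.427010612−-0.696983016)/0.022178 = 12.172982
  sinθ=0.173393, cosθ=0.984853
  F = (M+m)·ẍ + m·l·cosθ·θ̈ − m·l·sinθ·θ̇² = -12.338727 + 1.371474 − 0.009636 = -10.976889
step 6→7:
  ẍ = (ẋ'−ẋ)/dt = (-1.591615099−-1.639944656)/0.022178 = 2.179167
  θ̈ = (θ̇'−θ̇)/dt = (-0.445979667−-0.427010612)/0.022178 = -0.855310
  sinθ=0.158149, cosθ=0.987415
  F = (M+m)·ẍ + m·l·cosθ·θ̈ − m·l·sinθ·θ̇² = 3.870010 + -0.096615 − 0.003299 = 3.770097
step 7→8:
  ẍ = (ẋ'−ẋ)/dt = (-1.413693980−-1.591615099)/0.022178 = 8.022415
  θ̈ = (θ̇'−θ̇)/dt = (-0.650538056−-0.445979667)/0.022178 = -9.223482
  sinθ=0.148791, cosθ=0.988869
  F = (M+m)·ẍ + m·l·cosθ·θ̈ − m·l·sinθ·θ̇² = 14.247111 + -1.043404 − 0.003386 = 13.200321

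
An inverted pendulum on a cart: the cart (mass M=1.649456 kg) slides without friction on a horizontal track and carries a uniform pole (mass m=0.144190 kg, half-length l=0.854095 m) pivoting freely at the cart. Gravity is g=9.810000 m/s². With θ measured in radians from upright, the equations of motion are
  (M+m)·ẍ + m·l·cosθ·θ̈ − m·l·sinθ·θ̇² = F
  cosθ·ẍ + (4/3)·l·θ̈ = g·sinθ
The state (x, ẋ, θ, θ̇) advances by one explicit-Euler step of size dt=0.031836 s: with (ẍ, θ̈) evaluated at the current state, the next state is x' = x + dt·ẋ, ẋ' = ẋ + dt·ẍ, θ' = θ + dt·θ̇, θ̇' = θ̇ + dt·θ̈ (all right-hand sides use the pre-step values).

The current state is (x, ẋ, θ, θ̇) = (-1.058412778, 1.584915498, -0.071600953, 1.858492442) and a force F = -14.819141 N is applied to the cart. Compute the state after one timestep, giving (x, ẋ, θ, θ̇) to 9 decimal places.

sinθ=-0.071539789, cosθ=0.997437747
temp = (F + m·l·θ̇²·sinθ)/(M+m) = (-14.819141 + -0.030430604)/1.793646 = -8.278986826
θ̈ = (g·sinθ − cosθ·temp)/(l·(4/3 − m·cos²θ/(M+m))) = 7.058456125
ẍ = temp − m·l·θ̈·cosθ/(M+m) = -8.762379547
Euler: x'=-1.058412778+0.031836·1.584915498=-1.007955408, ẋ'=1.584915498+0.031836·-8.762379547=1.305956383
       θ'=-0.071600953+0.031836·1.858492442=-0.012433988, θ̇'=1.858492442+0.031836·7.058456125=2.083205451

(-1.007955408, 1.305956383, -0.012433988, 2.083205451)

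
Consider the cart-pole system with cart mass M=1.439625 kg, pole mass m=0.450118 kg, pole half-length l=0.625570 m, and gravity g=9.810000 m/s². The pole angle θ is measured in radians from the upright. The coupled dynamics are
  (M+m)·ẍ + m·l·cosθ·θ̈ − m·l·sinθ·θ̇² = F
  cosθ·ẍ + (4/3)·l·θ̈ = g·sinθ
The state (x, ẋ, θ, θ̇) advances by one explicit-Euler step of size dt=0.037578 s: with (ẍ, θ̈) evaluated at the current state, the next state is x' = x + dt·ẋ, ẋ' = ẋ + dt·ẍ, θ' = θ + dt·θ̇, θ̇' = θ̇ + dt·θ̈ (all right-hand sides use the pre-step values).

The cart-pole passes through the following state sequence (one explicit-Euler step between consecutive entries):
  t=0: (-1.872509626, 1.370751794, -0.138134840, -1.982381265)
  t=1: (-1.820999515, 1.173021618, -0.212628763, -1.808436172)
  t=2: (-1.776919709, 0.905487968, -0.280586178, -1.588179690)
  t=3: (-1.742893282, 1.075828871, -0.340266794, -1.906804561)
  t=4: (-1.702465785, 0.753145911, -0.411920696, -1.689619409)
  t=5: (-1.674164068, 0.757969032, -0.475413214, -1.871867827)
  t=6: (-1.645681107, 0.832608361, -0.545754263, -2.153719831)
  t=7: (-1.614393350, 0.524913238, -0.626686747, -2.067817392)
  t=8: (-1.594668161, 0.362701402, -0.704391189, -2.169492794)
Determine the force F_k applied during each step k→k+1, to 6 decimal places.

F_0 = -8.500200 N
F_1 = -11.646280 N
F_2 = 6.468715 N
F_3 = -14.351466 N
F_4 = -0.687009 N
F_5 = 2.327319 N
F_6 = -14.245404 N
F_7 = -8.068395 N

step 0→1:
  ẍ = (ẋ'−ẋ)/dt = (1.173021618−1.370751794)/0.037578 = -5.261860
  θ̈ = (θ̇'−θ̇)/dt = (-1.808436172−-1.982381265)/0.037578 = 4.628908
  sinθ=-0.137696, cosθ=0.990475
  F = (M+m)·ẍ + m·l·cosθ·θ̈ − m·l·sinθ·θ̇² = -9.943563 + 1.290994 − -0.152369 = -8.500200
step 1→2:
  ẍ = (ẋ'−ẋ)/dt = (0.905487968−1.173021618)/0.037578 = -7.119422
  θ̈ = (θ̇'−θ̇)/dt = (-1.588179690−-1.808436172)/0.037578 = 5.861315
  sinθ=-0.211030, cosθ=0.977480
  F = (M+m)·ẍ + m·l·cosθ·θ̈ − m·l·sinθ·θ̇² = -13.453878 + 1.613262 − -0.194336 = -11.646280
step 2→3:
  ẍ = (ẋ'−ẋ)/dt = (1.075828871−0.905487968)/0.037578 = 4.532995
  θ̈ = (θ̇'−θ̇)/dt = (-1.906804561−-1.588179690)/0.037578 = -8.479027
  sinθ=-0.276919, cosθ=0.960893
  F = (M+m)·ẍ + m·l·cosθ·θ̈ − m·l·sinθ·θ̇² = 8.566196 + -2.294159 − -0.196677 = 6.468715
step 3→4:
  ẍ = (ẋ'−ẋ)/dt = (0.753145911−1.075828871)/0.037578 = -8.587018
  θ̈ = (θ̇'−θ̇)/dt = (-1.689619409−-1.906804561)/0.037578 = 5.779583
  sinθ=-0.333739, cosθ=0.942666
  F = (M+m)·ẍ + m·l·cosθ·θ̈ − m·l·sinθ·θ̇² = -16.227257 + 1.534110 − -0.341681 = -14.351466
step 4→5:
  ẍ = (ẋ'−ẋ)/dt = (0.757969032−0.753145911)/0.037578 = 0.128350
  θ̈ = (θ̇'−θ̇)/dt = (-1.871867827−-1.689619409)/0.037578 = -4.849870
  sinθ=-0.400370, cosθ=0.916354
  F = (M+m)·ẍ + m·l·cosθ·θ̈ − m·l·sinθ·θ̇² = 0.242548 + -1.251398 − -0.321841 = -0.687009
step 5→6:
  ẍ = (ẋ'−ẋ)/dt = (0.832608361−0.757969032)/0.037578 = 1.986251
  θ̈ = (θ̇'−θ̇)/dt = (-2.153719831−-1.871867827)/0.037578 = -7.500453
  sinθ=-0.457706, cosθ=0.889104
  F = (M+m)·ẍ + m·l·cosθ·θ̈ − m·l·sinθ·θ̇² = 3.753503 + -1.877769 − -0.451585 = 2.327319
step 6→7:
  ẍ = (ẋ'−ẋ)/dt = (0.524913238−0.832608361)/0.037578 = -8.188172
  θ̈ = (θ̇'−θ̇)/dt = (-2.067817392−-2.153719831)/0.037578 = 2.285977
  sinθ=-0.519063, cosθ=0.854736
  F = (M+m)·ẍ + m·l·cosθ·θ̈ − m·l·sinθ·θ̇² = -15.473540 + 0.550182 − -0.677955 = -14.245404
step 7→8:
  ẍ = (ẋ'−ẋ)/dt = (0.362701402−0.524913238)/0.037578 = -4.316670
  θ̈ = (θ̇'−θ̇)/dt = (-2.169492794−-2.067817392)/0.037578 = -2.705716
  sinθ=-0.586464, cosθ=0.809975
  F = (M+m)·ẍ + m·l·cosθ·θ̈ − m·l·sinθ·θ̇² = -8.157397 + -0.617101 − -0.706103 = -8.068395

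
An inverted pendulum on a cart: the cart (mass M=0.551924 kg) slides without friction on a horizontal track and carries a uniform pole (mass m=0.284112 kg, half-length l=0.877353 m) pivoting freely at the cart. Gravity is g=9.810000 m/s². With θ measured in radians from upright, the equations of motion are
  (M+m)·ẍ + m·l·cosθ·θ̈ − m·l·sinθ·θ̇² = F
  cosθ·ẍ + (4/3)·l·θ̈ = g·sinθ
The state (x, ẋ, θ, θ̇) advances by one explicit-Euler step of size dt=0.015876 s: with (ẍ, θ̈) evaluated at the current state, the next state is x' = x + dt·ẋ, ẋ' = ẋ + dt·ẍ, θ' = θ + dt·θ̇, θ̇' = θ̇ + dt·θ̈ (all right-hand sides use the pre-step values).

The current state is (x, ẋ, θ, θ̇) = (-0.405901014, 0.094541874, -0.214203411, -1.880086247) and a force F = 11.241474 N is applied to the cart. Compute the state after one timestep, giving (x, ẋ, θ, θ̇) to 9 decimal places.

sinθ=-0.212569112, cosθ=0.977146034
temp = (F + m·l·θ̇²·sinθ)/(M+m) = (11.241474 + -0.187292181)/0.836036 = 13.222136151
θ̈ = (g·sinθ − cosθ·temp)/(l·(4/3 − m·cos²θ/(M+m))) = -16.952733746
ẍ = temp − m·l·θ̈·cosθ/(M+m) = 18.161126518
Euler: x'=-0.405901014+0.015876·0.094541874=-0.404400067, ẋ'=0.094541874+0.015876·18.161126518=0.382867919
       θ'=-0.214203411+0.015876·-1.880086247=-0.244051660, θ̇'=-1.880086247+0.015876·-16.952733746=-2.149227848

(-0.404400067, 0.382867919, -0.244051660, -2.149227848)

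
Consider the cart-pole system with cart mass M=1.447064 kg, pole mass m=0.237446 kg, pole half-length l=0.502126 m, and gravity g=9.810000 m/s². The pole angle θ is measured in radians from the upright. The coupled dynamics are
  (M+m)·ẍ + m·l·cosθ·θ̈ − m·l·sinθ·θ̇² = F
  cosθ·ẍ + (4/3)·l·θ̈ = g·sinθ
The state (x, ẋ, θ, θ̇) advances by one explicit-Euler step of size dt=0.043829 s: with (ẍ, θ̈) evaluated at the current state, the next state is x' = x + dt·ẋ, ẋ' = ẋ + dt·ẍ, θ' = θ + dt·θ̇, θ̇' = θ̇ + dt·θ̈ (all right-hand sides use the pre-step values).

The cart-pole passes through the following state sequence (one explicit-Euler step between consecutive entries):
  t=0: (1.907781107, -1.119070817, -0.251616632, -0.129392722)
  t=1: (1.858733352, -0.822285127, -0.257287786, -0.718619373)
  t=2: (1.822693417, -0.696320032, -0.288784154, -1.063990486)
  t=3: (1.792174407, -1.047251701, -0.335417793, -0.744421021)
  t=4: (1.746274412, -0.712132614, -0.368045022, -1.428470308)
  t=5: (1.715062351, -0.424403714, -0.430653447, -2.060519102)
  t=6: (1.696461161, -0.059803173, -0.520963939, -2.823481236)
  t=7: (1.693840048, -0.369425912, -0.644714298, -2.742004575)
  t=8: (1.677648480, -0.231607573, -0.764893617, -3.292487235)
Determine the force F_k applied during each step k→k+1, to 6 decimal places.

F_0 = 9.854667 N
F_1 = 3.948384 N
F_2 = -12.615833 N
F_3 = 11.144492 N
F_4 = 9.541797 N
F_5 = 12.338291 N
F_6 = -11.234631 N
F_7 = 4.638702 N

step 0→1:
  ẍ = (ẋ'−ẋ)/dt = (-0.822285127−-1.119070817)/0.043829 = 6.771446
  θ̈ = (θ̇'−θ̇)/dt = (-0.718619373−-0.129392722)/0.043829 = -13.443762
  sinθ=-0.248970, cosθ=0.968511
  F = (M+m)·ẍ + m·l·cosθ·θ̈ − m·l·sinθ·θ̇² = 11.406568 + -1.552398 − -0.000497 = 9.854667
step 1→2:
  ẍ = (ẋ'−ẋ)/dt = (-0.696320032−-0.822285127)/0.043829 = 2.874013
  θ̈ = (θ̇'−θ̇)/dt = (-1.063990486−-0.718619373)/0.043829 = -7.879968
  sinθ=-0.254459, cosθ=0.967084
  F = (M+m)·ẍ + m·l·cosθ·θ̈ − m·l·sinθ·θ̇² = 4.841303 + -0.908586 − -0.015667 = 3.948384
step 2→3:
  ẍ = (ẋ'−ẋ)/dt = (-1.047251701−-0.696320032)/0.043829 = -8.006837
  θ̈ = (θ̇'−θ̇)/dt = (-0.744421021−-1.063990486)/0.043829 = 7.291279
  sinθ=-0.284787, cosθ=0.958591
  F = (M+m)·ẍ + m·l·cosθ·θ̈ − m·l·sinθ·θ̇² = -13.487597 + 0.833325 − -0.038439 = -12.615833
step 3→4:
  ẍ = (ẋ'−ẋ)/dt = (-0.712132614−-1.047251701)/0.043829 = 7.646058
  θ̈ = (θ̇'−θ̇)/dt = (-1.428470308−-0.744421021)/0.043829 = -15.607230
  sinθ=-0.329164, cosθ=0.944273
  F = (M+m)·ẍ + m·l·cosθ·θ̈ − m·l·sinθ·θ̇² = 12.879862 + -1.757118 − -0.021748 = 11.144492
step 4→5:
  ẍ = (ẋ'−ẋ)/dt = (-0.424403714−-0.712132614)/0.043829 = 6.564806
  θ̈ = (θ̇'−θ̇)/dt = (-2.060519102−-1.428470308)/0.043829 = -14.420790
  sinθ=-0.359792, cosθ=0.933033
  F = (M+m)·ẍ + m·l·cosθ·θ̈ − m·l·sinθ·θ̇² = 11.058482 + -1.604218 − -0.087533 = 9.541797
step 5→6:
  ẍ = (ẋ'−ẋ)/dt = (-0.059803173−-0.424403714)/0.043829 = 8.318705
  θ̈ = (θ̇'−θ̇)/dt = (-2.823481236−-2.060519102)/0.043829 = -17.407701
  sinθ=-0.417465, cosθ=0.908693
  F = (M+m)·ẍ + m·l·cosθ·θ̈ − m·l·sinθ·θ̇² = 14.012943 + -1.885976 − -0.211325 = 12.338291
step 6→7:
  ẍ = (ẋ'−ẋ)/dt = (-0.369425912−-0.059803173)/0.043829 = -7.064335
  θ̈ = (θ̇'−θ̇)/dt = (-2.742004575−-2.823481236)/0.043829 = 1.858967
  sinθ=-0.497716, cosθ=0.867340
  F = (M+m)·ẍ + m·l·cosθ·θ̈ − m·l·sinθ·θ̇² = -11.899943 + 0.192238 − -0.473074 = -11.234631
step 7→8:
  ẍ = (ẋ'−ẋ)/dt = (-0.231607573−-0.369425912)/0.043829 = 3.144455
  θ̈ = (θ̇'−θ̇)/dt = (-3.292487235−-2.742004575)/0.043829 = -12.559781
  sinθ=-0.600970, cosθ=0.799271
  F = (M+m)·ẍ + m·l·cosθ·θ̈ − m·l·sinθ·θ̇² = 5.296867 + -1.196889 − -0.538725 = 4.638702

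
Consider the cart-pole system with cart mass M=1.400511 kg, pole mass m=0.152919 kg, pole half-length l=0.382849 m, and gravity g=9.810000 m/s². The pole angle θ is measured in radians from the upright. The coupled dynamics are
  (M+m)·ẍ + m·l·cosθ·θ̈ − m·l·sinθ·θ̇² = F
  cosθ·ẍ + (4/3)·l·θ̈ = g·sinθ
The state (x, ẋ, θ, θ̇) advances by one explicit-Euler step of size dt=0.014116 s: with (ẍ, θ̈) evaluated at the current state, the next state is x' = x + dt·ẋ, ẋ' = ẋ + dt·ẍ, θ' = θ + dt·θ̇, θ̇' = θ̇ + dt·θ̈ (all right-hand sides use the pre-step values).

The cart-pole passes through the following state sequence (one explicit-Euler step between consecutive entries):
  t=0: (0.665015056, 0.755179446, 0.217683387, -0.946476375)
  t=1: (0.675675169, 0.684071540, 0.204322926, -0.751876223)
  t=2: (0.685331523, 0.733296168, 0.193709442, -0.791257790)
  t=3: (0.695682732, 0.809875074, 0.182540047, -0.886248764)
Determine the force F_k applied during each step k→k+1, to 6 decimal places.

F_0 = -7.048531 N
F_1 = 5.250396 N
F_2 = 8.033660 N

step 0→1:
  ẍ = (ẋ'−ẋ)/dt = (0.684071540−0.755179446)/0.014116 = -5.037398
  θ̈ = (θ̇'−θ̇)/dt = (-0.751876223−-0.946476375)/0.014116 = 13.785786
  sinθ=0.215968, cosθ=0.976400
  F = (M+m)·ẍ + m·l·cosθ·θ̈ − m·l·sinθ·θ̇² = -7.825245 + 0.788040 − 0.011327 = -7.048531
step 1→2:
  ẍ = (ẋ'−ẋ)/dt = (0.733296168−0.684071540)/0.014116 = 3.487151
  θ̈ = (θ̇'−θ̇)/dt = (-0.791257790−-0.751876223)/0.014116 = -2.789853
  sinθ=0.202904, cosθ=0.979199
  F = (M+m)·ẍ + m·l·cosθ·θ̈ − m·l·sinθ·θ̇² = 5.417046 + -0.159934 − 0.006715 = 5.250396
step 2→3:
  ẍ = (ẋ'−ẋ)/dt = (0.809875074−0.733296168)/0.014116 = 5.424972
  θ̈ = (θ̇'−θ̇)/dt = (-0.886248764−-0.791257790)/0.014116 = -6.729312
  sinθ=0.192500, cosθ=0.981297
  F = (M+m)·ẍ + m·l·cosθ·θ̈ − m·l·sinθ·θ̇² = 8.427314 + -0.386598 − 0.007056 = 8.033660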